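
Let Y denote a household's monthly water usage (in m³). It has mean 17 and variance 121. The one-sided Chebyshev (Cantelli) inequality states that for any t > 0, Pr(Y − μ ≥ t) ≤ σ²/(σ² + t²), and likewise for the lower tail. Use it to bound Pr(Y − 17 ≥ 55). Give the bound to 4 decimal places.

0.0385

Here σ² = 121 and t = 55, so σ² + t² = 3146.
Cantelli's bound: 121/3146 = 0.0385.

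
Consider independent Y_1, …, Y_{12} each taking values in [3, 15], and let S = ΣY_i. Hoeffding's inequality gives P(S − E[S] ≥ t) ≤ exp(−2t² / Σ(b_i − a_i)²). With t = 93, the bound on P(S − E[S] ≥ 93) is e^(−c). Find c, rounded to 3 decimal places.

Σ(b_i − a_i)² = 12·(12)² = 1728.
c = 2t²/1728 = 2·93²/1728 = 10.0104.

10.010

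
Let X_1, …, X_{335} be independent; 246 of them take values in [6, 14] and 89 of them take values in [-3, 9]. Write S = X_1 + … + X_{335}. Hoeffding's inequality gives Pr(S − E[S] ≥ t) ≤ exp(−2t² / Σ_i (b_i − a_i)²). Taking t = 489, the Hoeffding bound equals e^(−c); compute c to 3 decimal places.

Σ(b_i − a_i)² = 246·8² + 89·12² = 28560.
c = 2t² / 28560 = 2·489² / 28560 = 16.7452.

16.745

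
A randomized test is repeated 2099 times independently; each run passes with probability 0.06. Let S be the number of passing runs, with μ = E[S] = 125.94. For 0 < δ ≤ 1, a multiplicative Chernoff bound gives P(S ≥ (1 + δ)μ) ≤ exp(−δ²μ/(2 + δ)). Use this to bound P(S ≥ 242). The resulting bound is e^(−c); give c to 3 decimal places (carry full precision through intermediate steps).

36.609

Write 242 = (1 + δ)μ, so δ = 242/125.94 − 1 = 0.9215499…
Then the exponent is δ²μ/(2 + δ) = (242 − μ)² / (μ·(2 + δ)) = 36.609022.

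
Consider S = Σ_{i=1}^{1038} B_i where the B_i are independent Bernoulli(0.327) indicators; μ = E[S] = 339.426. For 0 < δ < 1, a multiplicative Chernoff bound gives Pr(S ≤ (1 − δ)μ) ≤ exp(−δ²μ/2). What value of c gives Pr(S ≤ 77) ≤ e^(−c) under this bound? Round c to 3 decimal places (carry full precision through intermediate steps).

101.447

Write 77 = (1 − δ)μ, so δ = 1 − 77/339.426 = 0.7731464…
Then the exponent is δ²μ/2 = (μ − 77)²/(2μ) = 101.446862.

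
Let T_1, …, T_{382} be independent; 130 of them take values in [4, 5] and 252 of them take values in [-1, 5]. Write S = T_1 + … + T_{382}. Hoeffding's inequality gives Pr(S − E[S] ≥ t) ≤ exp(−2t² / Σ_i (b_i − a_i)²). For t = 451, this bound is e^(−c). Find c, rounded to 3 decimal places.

44.208

Σ(b_i − a_i)² = 130·1² + 252·6² = 9202.
c = 2t² / 9202 = 2·451² / 9202 = 44.2080.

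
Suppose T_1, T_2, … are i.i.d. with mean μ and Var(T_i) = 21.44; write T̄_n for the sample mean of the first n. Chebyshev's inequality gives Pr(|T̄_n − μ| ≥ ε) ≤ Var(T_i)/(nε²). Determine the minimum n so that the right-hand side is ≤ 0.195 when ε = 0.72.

Require 21.44/(n·0.72²) ≤ 0.195, i.e. n ≥ 21.44/(0.195·0.72²) = 212.092.
The smallest integer n is 213.

213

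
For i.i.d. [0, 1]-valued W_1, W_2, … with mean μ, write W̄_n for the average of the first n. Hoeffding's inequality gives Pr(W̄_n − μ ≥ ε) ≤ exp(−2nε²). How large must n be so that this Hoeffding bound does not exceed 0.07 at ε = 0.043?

720

Require exp(−2nε²) ≤ 0.07, i.e. 2nε² ≥ ln(1/0.07) = 2.659260.
So n ≥ 2.659260 / (2·0.043²) = 719.108.
The smallest integer n is 720.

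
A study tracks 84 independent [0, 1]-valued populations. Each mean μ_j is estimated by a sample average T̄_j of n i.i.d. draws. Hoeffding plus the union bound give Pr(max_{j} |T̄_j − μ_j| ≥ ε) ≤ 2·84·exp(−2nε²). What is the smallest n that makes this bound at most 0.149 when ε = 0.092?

416

Need 2·84·exp(−2nε²) ≤ 0.149, i.e. exp(−2nε²) ≤ 0.149/168.
So 2nε² ≥ ln(168/0.149) = 7.027773.
Hence n ≥ 7.027773/(2·0.092²) = 415.157.
The smallest integer n is 416.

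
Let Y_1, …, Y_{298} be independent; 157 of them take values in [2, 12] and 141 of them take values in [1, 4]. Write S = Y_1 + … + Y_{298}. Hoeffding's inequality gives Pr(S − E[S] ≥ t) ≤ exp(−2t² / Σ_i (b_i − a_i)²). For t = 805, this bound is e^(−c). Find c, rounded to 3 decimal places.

Σ(b_i − a_i)² = 157·10² + 141·3² = 16969.
c = 2t² / 16969 = 2·805² / 16969 = 76.3775.

76.378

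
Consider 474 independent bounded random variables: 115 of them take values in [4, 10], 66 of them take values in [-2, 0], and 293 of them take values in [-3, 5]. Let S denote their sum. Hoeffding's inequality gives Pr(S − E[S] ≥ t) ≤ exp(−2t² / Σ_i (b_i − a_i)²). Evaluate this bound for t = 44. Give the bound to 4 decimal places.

0.8460

Σ(b_i − a_i)² = 115·6² + 66·2² + 293·8² = 23156.
Exponent = 2·44² / 23156 = 0.16721.
Bound = exp(−0.16721) = 0.84602.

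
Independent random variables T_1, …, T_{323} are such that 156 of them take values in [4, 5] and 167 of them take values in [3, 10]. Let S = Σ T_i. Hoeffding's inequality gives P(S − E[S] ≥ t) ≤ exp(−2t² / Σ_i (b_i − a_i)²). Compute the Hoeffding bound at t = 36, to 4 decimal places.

Σ(b_i − a_i)² = 156·1² + 167·7² = 8339.
Exponent = 2·36² / 8339 = 0.31083.
Bound = exp(−0.31083) = 0.73284.

0.7328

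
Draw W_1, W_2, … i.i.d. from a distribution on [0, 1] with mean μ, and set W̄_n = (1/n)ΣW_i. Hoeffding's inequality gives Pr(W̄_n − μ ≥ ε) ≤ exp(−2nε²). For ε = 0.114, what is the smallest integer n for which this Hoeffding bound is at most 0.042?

122

Require exp(−2nε²) ≤ 0.042, i.e. 2nε² ≥ ln(1/0.042) = 3.170086.
So n ≥ 3.170086 / (2·0.114²) = 121.964.
The smallest integer n is 122.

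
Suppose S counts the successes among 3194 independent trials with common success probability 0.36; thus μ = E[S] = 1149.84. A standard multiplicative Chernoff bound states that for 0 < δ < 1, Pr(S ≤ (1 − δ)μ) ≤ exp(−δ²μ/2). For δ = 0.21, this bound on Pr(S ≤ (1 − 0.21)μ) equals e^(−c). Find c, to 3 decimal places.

c = δ²μ/2 = 0.21²·1149.84/2 = 25.3540.

25.354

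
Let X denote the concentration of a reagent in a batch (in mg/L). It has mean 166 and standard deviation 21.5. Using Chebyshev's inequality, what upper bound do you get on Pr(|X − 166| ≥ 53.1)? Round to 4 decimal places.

0.1639

Chebyshev: Pr(|X − μ| ≥ t) ≤ Var(X)/t².
Var(X) = σ² = 21.5² = 462.25.
Bound = 462.25 / 2819.61 = 0.1639.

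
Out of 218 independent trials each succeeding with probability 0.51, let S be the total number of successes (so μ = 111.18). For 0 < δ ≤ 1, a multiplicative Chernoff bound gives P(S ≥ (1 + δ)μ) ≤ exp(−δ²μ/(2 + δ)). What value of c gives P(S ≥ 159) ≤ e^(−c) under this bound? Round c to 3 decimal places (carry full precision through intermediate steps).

Write 159 = (1 + δ)μ, so δ = 159/111.18 − 1 = 0.4301133…
Then the exponent is δ²μ/(2 + δ) = (159 − μ)² / (μ·(2 + δ)) = 8.463811.

8.464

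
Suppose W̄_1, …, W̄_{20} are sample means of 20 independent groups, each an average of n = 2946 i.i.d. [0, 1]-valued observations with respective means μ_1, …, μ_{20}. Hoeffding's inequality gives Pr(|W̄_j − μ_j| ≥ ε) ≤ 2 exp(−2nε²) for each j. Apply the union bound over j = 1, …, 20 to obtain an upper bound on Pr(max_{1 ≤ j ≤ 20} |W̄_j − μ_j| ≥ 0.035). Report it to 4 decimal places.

0.0293

Per-experiment Hoeffding bound: 2·exp(−2·2946·0.035²) = 2·exp(−7.21770) = 0.001467.
Union bound over 20 events: 20·0.001467 = 0.02934.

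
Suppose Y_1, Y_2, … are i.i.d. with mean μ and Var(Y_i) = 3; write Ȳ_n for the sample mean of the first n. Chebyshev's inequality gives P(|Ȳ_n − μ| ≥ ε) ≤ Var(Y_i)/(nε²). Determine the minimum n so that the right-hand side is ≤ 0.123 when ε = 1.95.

7

Require 3/(n·1.95²) ≤ 0.123, i.e. n ≥ 3/(0.123·1.95²) = 6.414.
The smallest integer n is 7.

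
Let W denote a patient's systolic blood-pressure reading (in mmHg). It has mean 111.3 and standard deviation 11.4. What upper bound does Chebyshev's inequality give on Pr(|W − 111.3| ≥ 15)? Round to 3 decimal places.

0.578

Chebyshev: Pr(|W − μ| ≥ t) ≤ Var(W)/t².
Var(W) = σ² = 11.4² = 129.96.
Bound = 129.96 / 225 = 0.5776.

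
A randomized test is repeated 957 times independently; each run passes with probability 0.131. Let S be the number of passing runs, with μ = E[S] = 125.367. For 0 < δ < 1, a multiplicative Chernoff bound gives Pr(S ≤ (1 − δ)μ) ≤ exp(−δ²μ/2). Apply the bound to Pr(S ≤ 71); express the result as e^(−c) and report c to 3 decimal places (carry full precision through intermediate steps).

Write 71 = (1 − δ)μ, so δ = 1 − 71/125.367 = 0.4336628…
Then the exponent is δ²μ/2 = (μ − 71)²/(2μ) = 11.788472.

11.788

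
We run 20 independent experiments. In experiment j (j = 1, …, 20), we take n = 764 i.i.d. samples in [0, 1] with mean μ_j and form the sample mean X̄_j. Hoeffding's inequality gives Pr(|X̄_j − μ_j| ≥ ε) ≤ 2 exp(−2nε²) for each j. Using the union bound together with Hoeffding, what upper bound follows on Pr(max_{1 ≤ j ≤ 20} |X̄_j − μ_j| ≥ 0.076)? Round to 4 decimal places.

0.0059

Per-experiment Hoeffding bound: 2·exp(−2·764·0.076²) = 2·exp(−8.82573) = 0.00029381.
Union bound over 20 events: 20·0.00029381 = 0.00588.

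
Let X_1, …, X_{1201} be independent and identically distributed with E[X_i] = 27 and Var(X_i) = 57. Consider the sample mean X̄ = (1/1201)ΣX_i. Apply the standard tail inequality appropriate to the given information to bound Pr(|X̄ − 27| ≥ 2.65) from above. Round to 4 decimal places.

0.0068

With mean and variance of each term known, Chebyshev's inequality bounds the deviation of the sum (or sample mean).
Var(X̄) = Var(X_i)/n = 57/1201 = 0.04746.
Chebyshev: Pr(|X̄ − 27| ≥ 2.65) ≤ Var(X̄)/(2.65)² = 57/(1201·2.65²) = 0.0068.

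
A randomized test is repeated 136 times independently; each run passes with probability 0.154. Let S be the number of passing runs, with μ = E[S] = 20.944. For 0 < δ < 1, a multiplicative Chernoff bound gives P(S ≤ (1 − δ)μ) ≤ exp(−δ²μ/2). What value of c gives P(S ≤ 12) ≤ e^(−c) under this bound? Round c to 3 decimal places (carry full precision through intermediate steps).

Write 12 = (1 − δ)μ, so δ = 1 − 12/20.944 = 0.4270435…
Then the exponent is δ²μ/2 = (μ − 12)²/(2μ) = 1.909739.

1.910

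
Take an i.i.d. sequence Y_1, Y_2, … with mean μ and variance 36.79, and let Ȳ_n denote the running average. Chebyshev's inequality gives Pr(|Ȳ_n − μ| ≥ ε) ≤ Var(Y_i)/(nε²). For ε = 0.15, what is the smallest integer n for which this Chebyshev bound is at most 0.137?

11936

Require 36.79/(n·0.15²) ≤ 0.137, i.e. n ≥ 36.79/(0.137·0.15²) = 11935.118.
The smallest integer n is 11936.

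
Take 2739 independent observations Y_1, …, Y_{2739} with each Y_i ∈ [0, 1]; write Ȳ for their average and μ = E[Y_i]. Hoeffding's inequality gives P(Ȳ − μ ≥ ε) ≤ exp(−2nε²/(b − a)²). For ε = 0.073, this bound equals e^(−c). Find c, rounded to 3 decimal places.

c = 2nε²/(b − a)² = 2·2739·0.073² / 1² = 29.1923.

29.192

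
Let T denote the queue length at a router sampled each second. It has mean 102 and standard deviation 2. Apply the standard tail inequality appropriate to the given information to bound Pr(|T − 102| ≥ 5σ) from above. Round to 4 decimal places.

0.0400

Mean and variance are known, so Chebyshev's inequality applies.
Chebyshev: Pr(|T − μ| ≥ t) ≤ Var(T)/t².
Var(T) = σ² = 2² = 4.
t = 5·2 = 10.
Bound = 4 / 100 = 0.0400.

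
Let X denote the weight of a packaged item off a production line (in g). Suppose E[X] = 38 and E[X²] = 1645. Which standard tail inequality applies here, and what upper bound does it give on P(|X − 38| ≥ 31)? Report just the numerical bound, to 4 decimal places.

0.2092

The first two moments determine the variance, so Chebyshev's inequality is the sharpest standard bound available.
Var(X) = E[X²] − (E[X])² = 1645 − 1444 = 201.
Chebyshev's inequality: P(|X − μ| ≥ t) ≤ Var(X)/t² = 201/961 = 0.2092.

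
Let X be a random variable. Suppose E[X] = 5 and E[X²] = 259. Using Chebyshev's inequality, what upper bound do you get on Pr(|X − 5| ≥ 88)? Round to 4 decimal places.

0.0302

Var(X) = E[X²] − (E[X])² = 259 − 25 = 234.
Chebyshev's inequality: Pr(|X − μ| ≥ t) ≤ Var(X)/t² = 234/7744 = 0.0302.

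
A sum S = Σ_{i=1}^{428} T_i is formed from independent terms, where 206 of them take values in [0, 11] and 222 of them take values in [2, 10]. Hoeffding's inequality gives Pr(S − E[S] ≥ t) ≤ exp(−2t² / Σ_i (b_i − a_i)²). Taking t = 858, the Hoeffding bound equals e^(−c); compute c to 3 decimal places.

Σ(b_i − a_i)² = 206·11² + 222·8² = 39134.
c = 2t² / 39134 = 2·858² / 39134 = 37.6227.

37.623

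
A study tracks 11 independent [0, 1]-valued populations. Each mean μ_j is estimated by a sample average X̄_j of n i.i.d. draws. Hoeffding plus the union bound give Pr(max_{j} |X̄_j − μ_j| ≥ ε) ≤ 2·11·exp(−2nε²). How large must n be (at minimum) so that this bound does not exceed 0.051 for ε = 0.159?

Need 2·11·exp(−2nε²) ≤ 0.051, i.e. exp(−2nε²) ≤ 0.051/22.
So 2nε² ≥ ln(22/0.051) = 6.066972.
Hence n ≥ 6.066972/(2·0.159²) = 119.991.
The smallest integer n is 120.

120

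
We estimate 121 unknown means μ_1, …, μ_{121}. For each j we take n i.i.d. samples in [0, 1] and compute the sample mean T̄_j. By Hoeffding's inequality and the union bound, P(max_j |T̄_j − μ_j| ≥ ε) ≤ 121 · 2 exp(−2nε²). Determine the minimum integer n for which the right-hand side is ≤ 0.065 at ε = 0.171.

Need 2·121·exp(−2nε²) ≤ 0.065, i.e. exp(−2nε²) ≤ 0.065/242.
So 2nε² ≥ ln(242/0.065) = 8.222306.
Hence n ≥ 8.222306/(2·0.171²) = 140.595.
The smallest integer n is 141.

141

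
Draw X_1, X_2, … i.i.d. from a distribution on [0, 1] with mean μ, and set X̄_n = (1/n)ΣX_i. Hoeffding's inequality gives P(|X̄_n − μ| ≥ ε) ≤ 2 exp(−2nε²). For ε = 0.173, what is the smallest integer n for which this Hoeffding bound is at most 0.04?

Require 2·exp(−2nε²) ≤ 0.04, i.e. 2nε² ≥ ln(2/0.04) = 3.912023.
So n ≥ 3.912023 / (2·0.173²) = 65.355.
The smallest integer n is 66.

66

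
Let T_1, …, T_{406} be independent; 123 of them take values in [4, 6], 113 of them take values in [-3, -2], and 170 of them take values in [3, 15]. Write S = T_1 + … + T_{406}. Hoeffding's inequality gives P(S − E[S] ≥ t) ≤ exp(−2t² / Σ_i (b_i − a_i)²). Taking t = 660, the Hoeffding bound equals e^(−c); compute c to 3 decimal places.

34.730

Σ(b_i − a_i)² = 123·2² + 113·1² + 170·12² = 25085.
c = 2t² / 25085 = 2·660² / 25085 = 34.7299.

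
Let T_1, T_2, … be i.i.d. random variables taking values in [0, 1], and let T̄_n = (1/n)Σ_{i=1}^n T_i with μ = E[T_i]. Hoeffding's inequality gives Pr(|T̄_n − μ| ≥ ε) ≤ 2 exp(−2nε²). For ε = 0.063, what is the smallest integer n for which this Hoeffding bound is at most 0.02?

Require 2·exp(−2nε²) ≤ 0.02, i.e. 2nε² ≥ ln(2/0.02) = 4.605170.
So n ≥ 4.605170 / (2·0.063²) = 580.142.
The smallest integer n is 581.

581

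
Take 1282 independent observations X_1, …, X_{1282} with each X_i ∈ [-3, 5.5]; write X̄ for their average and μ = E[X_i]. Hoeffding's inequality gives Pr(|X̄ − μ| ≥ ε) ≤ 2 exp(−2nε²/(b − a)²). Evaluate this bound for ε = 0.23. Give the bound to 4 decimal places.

Exponent: 2nε²/(b − a)² = 2·1282·0.23² / 8.5² = 1.87731.
Bound = 2·exp(−1.87731) = 0.30600.

0.3060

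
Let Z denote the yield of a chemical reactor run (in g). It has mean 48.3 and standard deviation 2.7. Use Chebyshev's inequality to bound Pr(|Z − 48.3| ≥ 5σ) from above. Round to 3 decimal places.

Chebyshev: Pr(|Z − μ| ≥ t) ≤ Var(Z)/t².
Var(Z) = σ² = 2.7² = 7.29.
t = 5·2.7 = 13.5.
Bound = 7.29 / 182.25 = 0.0400.

0.040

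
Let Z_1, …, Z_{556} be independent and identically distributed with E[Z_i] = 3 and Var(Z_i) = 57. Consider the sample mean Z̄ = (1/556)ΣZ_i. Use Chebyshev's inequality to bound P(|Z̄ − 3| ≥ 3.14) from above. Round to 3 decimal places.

0.010

Var(Z̄) = Var(Z_i)/n = 57/556 = 0.10252.
Chebyshev: P(|Z̄ − 3| ≥ 3.14) ≤ Var(Z̄)/(3.14)² = 57/(556·3.14²) = 0.0104.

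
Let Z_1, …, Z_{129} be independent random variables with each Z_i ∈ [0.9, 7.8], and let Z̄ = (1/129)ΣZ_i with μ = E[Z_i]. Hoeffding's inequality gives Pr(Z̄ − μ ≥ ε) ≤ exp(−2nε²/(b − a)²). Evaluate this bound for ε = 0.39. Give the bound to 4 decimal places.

Exponent: 2nε²/(b − a)² = 2·129·0.39² / 6.9² = 0.82423.
Bound = exp(−0.82423) = 0.43857.

0.4386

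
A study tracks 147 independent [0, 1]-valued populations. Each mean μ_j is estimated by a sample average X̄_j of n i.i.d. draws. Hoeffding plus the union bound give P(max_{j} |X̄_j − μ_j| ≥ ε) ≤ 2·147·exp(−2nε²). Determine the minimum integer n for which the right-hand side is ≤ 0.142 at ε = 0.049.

Need 2·147·exp(−2nε²) ≤ 0.142, i.e. exp(−2nε²) ≤ 0.142/294.
So 2nε² ≥ ln(294/0.142) = 7.635508.
Hence n ≥ 7.635508/(2·0.049²) = 1590.068.
The smallest integer n is 1591.

1591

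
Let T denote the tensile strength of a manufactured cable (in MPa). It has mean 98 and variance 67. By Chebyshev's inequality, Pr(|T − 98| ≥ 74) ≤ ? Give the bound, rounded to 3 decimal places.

Chebyshev: Pr(|T − μ| ≥ t) ≤ Var(T)/t².
Bound = 67 / 5476 = 0.0122.

0.012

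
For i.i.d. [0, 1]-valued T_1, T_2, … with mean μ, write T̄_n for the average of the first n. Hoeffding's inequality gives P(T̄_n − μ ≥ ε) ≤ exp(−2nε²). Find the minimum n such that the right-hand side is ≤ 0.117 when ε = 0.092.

127

Require exp(−2nε²) ≤ 0.117, i.e. 2nε² ≥ ln(1/0.117) = 2.145581.
So n ≥ 2.145581 / (2·0.092²) = 126.747.
The smallest integer n is 127.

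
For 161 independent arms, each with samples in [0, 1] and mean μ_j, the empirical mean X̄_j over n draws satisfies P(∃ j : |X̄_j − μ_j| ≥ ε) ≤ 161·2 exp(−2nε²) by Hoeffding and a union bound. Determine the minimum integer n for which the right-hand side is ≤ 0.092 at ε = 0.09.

Need 2·161·exp(−2nε²) ≤ 0.092, i.e. exp(−2nε²) ≤ 0.092/322.
So 2nε² ≥ ln(322/0.092) = 8.160518.
Hence n ≥ 8.160518/(2·0.09²) = 503.736.
The smallest integer n is 504.

504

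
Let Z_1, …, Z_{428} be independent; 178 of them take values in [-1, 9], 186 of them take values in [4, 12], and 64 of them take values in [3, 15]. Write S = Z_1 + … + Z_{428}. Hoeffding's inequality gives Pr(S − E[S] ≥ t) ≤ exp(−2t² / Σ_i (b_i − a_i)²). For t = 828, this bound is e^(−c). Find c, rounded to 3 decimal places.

Σ(b_i − a_i)² = 178·10² + 186·8² + 64·12² = 38920.
c = 2t² / 38920 = 2·828² / 38920 = 35.2304.

35.230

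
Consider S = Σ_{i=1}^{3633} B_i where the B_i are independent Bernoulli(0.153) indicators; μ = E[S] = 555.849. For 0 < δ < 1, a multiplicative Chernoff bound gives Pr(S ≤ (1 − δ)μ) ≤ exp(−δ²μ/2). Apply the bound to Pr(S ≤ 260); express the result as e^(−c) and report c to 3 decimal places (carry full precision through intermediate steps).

78.732

Write 260 = (1 − δ)μ, so δ = 1 − 260/555.849 = 0.5322471…
Then the exponent is δ²μ/2 = (μ − 260)²/(2μ) = 78.732381.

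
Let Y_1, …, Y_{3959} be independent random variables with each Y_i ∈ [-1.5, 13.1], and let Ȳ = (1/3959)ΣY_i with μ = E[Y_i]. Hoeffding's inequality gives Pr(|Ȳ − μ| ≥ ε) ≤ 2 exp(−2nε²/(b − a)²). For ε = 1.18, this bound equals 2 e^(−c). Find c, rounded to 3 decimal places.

51.722

c = 2nε²/(b − a)² = 2·3959·1.18² / 14.6² = 51.7218.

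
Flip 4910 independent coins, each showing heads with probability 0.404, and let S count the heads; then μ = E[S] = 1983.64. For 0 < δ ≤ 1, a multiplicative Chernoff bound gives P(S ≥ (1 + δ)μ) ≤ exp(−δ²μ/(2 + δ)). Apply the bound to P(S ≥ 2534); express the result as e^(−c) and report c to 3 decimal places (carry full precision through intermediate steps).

67.047

Write 2534 = (1 + δ)μ, so δ = 2534/1983.64 − 1 = 0.2774495…
Then the exponent is δ²μ/(2 + δ) = (2534 − μ)² / (μ·(2 + δ)) = 67.047425.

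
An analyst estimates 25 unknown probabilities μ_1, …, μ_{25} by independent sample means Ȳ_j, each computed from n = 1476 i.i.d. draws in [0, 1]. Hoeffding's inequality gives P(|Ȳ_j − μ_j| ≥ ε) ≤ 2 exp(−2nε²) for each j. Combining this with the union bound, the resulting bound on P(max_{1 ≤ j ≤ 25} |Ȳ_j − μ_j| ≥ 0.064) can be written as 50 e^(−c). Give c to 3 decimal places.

Union bound over the 25 events: P(max_{1 ≤ j ≤ 25} |Ȳ_j − μ_j| ≥ 0.064) ≤ 25·2·exp(−2nε²) = 50 exp(−2·1476·0.064²).
So c = 2·1476·0.064² = 12.0914.

12.091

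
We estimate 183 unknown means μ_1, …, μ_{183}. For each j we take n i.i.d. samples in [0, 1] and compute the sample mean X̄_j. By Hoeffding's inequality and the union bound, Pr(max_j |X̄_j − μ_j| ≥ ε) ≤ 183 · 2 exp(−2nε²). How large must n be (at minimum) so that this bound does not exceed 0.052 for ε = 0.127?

275

Need 2·183·exp(−2nε²) ≤ 0.052, i.e. exp(−2nε²) ≤ 0.052/366.
So 2nε² ≥ ln(366/0.052) = 8.859145.
Hence n ≥ 8.859145/(2·0.127²) = 274.634.
The smallest integer n is 275.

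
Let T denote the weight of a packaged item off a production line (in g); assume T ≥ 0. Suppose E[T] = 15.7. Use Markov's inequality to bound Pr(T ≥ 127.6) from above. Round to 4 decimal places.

0.1230

Markov's inequality: for a non-negative random variable, Pr(T ≥ a) ≤ E[T]/a.
Here E[T] = 15.7 and a = 127.6, so the bound is 15.7/127.6 = 0.1230.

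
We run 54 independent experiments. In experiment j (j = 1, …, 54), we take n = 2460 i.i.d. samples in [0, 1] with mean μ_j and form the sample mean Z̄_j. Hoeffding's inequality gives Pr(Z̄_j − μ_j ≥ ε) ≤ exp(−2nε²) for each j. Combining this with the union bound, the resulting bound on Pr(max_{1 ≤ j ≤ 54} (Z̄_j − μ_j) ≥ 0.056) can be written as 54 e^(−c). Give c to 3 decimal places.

15.429

Union bound over the 54 events: Pr(max_{1 ≤ j ≤ 54} (Z̄_j − μ_j) ≥ 0.056) ≤ 54·exp(−2nε²) = 54 exp(−2·2460·0.056²).
So c = 2·2460·0.056² = 15.4291.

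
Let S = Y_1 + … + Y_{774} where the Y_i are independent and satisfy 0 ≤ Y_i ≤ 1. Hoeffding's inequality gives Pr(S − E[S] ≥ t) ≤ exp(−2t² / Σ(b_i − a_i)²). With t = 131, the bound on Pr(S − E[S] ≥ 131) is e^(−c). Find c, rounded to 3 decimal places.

44.344

Σ(b_i − a_i)² = 774·(1)² = 774.
c = 2t²/774 = 2·131²/774 = 44.3437.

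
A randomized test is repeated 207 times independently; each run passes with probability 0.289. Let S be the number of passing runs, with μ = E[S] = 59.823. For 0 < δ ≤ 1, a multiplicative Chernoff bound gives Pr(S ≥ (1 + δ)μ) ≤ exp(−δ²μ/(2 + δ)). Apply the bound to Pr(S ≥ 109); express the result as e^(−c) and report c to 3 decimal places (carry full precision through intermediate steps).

Write 109 = (1 + δ)μ, so δ = 109/59.823 − 1 = 0.8220417…
Then the exponent is δ²μ/(2 + δ) = (109 − μ)² / (μ·(2 + δ)) = 14.324928.

14.325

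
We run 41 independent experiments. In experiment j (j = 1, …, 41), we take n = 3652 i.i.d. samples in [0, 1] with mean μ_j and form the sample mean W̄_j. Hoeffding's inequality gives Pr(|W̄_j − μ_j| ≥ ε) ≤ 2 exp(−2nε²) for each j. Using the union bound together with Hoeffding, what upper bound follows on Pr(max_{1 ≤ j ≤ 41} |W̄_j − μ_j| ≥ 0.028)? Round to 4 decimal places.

0.2672

Per-experiment Hoeffding bound: 2·exp(−2·3652·0.028²) = 2·exp(−5.72634) = 0.006518.
Union bound over 41 events: 41·0.006518 = 0.26724.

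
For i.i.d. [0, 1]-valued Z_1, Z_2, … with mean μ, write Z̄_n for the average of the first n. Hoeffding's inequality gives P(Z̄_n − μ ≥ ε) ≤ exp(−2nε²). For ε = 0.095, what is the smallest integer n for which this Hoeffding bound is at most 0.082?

139

Require exp(−2nε²) ≤ 0.082, i.e. 2nε² ≥ ln(1/0.082) = 2.501036.
So n ≥ 2.501036 / (2·0.095²) = 138.562.
The smallest integer n is 139.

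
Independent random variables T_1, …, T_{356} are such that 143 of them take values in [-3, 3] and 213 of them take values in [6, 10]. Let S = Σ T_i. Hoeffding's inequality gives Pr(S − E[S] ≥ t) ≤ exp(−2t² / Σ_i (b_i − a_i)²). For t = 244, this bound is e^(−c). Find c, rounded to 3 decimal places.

13.917

Σ(b_i − a_i)² = 143·6² + 213·4² = 8556.
c = 2t² / 8556 = 2·244² / 8556 = 13.9168.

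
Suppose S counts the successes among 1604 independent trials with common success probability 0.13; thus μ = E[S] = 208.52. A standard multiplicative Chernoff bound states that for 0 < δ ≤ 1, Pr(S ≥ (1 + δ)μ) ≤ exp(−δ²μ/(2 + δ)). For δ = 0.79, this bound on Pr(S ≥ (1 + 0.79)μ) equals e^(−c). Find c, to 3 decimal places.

c = δ²μ/(2 + δ) = 0.79²·208.52/(2 + 0.79) = 46.6442.

46.644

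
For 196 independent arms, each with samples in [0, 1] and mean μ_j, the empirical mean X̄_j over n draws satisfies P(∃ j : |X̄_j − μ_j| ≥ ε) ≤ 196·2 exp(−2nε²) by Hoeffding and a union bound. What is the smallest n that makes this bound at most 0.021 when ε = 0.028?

Need 2·196·exp(−2nε²) ≤ 0.021, i.e. exp(−2nε²) ≤ 0.021/392.
So 2nε² ≥ ln(392/0.021) = 9.834495.
Hence n ≥ 9.834495/(2·0.028²) = 6271.999.
The smallest integer n is 6272.

6272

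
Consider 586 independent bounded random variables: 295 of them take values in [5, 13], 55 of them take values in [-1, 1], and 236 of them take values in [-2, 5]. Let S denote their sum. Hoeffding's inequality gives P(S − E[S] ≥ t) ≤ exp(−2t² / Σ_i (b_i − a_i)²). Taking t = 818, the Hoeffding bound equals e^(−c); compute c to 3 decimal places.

43.642

Σ(b_i − a_i)² = 295·8² + 55·2² + 236·7² = 30664.
c = 2t² / 30664 = 2·818² / 30664 = 43.6423.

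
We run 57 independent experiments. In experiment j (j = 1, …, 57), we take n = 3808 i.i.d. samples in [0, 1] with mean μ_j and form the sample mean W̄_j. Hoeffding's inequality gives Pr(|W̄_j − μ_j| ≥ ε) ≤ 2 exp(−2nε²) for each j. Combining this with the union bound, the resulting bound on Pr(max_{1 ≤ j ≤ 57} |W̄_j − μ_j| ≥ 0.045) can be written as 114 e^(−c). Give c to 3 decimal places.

15.422

Union bound over the 57 events: Pr(max_{1 ≤ j ≤ 57} |W̄_j − μ_j| ≥ 0.045) ≤ 57·2·exp(−2nε²) = 114 exp(−2·3808·0.045²).
So c = 2·3808·0.045² = 15.4224.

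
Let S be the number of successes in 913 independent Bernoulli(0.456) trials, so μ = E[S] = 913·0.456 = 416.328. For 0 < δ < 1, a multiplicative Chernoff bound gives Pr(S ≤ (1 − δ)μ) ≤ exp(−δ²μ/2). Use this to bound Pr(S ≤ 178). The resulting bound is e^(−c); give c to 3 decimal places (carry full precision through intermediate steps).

Write 178 = (1 − δ)μ, so δ = 1 − 178/416.328 = 0.5724525…
Then the exponent is δ²μ/2 = (μ − 178)²/(2μ) = 68.215728.

68.216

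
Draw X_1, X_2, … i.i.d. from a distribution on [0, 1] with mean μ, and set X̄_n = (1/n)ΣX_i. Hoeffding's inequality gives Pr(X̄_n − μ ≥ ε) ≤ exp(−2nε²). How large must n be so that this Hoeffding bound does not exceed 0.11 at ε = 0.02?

Require exp(−2nε²) ≤ 0.11, i.e. 2nε² ≥ ln(1/0.11) = 2.207275.
So n ≥ 2.207275 / (2·0.02²) = 2759.094.
The smallest integer n is 2760.

2760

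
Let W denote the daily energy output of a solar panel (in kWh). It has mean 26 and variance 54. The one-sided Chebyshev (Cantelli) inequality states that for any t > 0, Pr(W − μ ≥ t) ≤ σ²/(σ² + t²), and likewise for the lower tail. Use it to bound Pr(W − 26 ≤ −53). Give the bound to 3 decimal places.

Here σ² = 54 and t = 53, so σ² + t² = 2863.
Cantelli's bound: 54/2863 = 0.0189.

0.019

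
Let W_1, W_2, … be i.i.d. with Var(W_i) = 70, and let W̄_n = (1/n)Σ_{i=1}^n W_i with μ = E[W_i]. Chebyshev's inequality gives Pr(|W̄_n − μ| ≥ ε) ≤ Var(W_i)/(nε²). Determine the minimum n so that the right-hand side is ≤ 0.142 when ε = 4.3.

Require 70/(n·4.3²) ≤ 0.142, i.e. n ≥ 70/(0.142·4.3²) = 26.661.
The smallest integer n is 27.

27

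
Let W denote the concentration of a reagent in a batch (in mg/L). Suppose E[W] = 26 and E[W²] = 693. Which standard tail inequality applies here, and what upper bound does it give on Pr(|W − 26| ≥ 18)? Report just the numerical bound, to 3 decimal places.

The first two moments determine the variance, so Chebyshev's inequality is the sharpest standard bound available.
Var(W) = E[W²] − (E[W])² = 693 − 676 = 17.
Chebyshev's inequality: Pr(|W − μ| ≥ t) ≤ Var(W)/t² = 17/324 = 0.0525.

0.052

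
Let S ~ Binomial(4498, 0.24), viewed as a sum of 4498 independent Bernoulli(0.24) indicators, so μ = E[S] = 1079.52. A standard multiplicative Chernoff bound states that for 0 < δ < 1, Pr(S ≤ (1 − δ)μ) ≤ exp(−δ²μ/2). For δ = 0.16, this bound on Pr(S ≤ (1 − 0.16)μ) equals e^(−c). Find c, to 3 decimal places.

c = δ²μ/2 = 0.16²·1079.52/2 = 13.8179.

13.818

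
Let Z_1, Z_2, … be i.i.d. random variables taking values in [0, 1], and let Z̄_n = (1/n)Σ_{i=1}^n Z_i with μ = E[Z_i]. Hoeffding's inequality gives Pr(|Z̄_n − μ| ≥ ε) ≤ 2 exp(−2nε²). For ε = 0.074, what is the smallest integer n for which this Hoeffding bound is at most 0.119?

Require 2·exp(−2nε²) ≤ 0.119, i.e. 2nε² ≥ ln(2/0.119) = 2.821779.
So n ≥ 2.821779 / (2·0.074²) = 257.650.
The smallest integer n is 258.

258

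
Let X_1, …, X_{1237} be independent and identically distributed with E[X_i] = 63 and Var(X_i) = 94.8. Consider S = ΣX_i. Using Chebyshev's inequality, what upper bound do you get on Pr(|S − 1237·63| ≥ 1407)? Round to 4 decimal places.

Var(S) = n·Var(X_i) = 1237·94.8 = 117267.6.
Chebyshev: Pr(|S − 1237·63| ≥ 1407) ≤ Var(S)/1407² = 117267.6/1979649 = 0.0592.

0.0592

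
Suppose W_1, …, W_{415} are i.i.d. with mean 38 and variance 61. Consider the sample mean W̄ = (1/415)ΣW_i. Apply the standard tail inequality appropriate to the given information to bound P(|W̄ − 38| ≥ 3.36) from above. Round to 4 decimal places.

0.0130

With mean and variance of each term known, Chebyshev's inequality bounds the deviation of the sum (or sample mean).
Var(W̄) = Var(W_i)/n = 61/415 = 0.14699.
Chebyshev: P(|W̄ − 38| ≥ 3.36) ≤ Var(W̄)/(3.36)² = 61/(415·3.36²) = 0.0130.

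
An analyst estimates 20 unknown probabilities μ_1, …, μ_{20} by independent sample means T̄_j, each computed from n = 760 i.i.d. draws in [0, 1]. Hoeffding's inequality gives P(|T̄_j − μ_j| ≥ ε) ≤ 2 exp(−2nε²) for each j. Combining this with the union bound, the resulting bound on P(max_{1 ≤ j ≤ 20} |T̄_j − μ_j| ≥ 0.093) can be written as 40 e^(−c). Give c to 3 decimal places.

Union bound over the 20 events: P(max_{1 ≤ j ≤ 20} |T̄_j − μ_j| ≥ 0.093) ≤ 20·2·exp(−2nε²) = 40 exp(−2·760·0.093²).
So c = 2·760·0.093² = 13.1465.

13.146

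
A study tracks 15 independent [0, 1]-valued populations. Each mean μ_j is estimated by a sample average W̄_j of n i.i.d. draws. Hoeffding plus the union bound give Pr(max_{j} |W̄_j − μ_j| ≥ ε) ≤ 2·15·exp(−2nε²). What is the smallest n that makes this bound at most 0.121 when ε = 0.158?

Need 2·15·exp(−2nε²) ≤ 0.121, i.e. exp(−2nε²) ≤ 0.121/30.
So 2nε² ≥ ln(30/0.121) = 5.513162.
Hence n ≥ 5.513162/(2·0.158²) = 110.422.
The smallest integer n is 111.

111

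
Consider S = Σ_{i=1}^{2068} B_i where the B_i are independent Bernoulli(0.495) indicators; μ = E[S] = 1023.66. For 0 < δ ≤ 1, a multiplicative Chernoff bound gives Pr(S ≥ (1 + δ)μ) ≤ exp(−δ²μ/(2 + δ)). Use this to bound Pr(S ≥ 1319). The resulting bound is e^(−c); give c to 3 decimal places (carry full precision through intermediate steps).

Write 1319 = (1 + δ)μ, so δ = 1319/1023.66 − 1 = 0.2885138…
Then the exponent is δ²μ/(2 + δ) = (1319 − μ)² / (μ·(2 + δ)) = 37.233621.

37.234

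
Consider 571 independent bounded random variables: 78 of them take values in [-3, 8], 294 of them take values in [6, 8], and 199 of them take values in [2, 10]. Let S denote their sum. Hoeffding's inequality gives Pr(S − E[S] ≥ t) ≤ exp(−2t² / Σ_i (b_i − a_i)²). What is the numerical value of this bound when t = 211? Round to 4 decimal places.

0.0221

Σ(b_i − a_i)² = 78·11² + 294·2² + 199·8² = 23350.
Exponent = 2·211² / 23350 = 3.81336.
Bound = exp(−3.81336) = 0.02207.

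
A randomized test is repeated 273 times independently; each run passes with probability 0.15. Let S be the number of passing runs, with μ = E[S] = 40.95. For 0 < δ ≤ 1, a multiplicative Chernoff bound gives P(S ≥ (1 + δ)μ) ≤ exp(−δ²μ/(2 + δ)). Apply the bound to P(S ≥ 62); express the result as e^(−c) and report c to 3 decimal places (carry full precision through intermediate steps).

Write 62 = (1 + δ)μ, so δ = 62/40.95 − 1 = 0.5140415…
Then the exponent is δ²μ/(2 + δ) = (62 − μ)² / (μ·(2 + δ)) = 4.304055.

4.304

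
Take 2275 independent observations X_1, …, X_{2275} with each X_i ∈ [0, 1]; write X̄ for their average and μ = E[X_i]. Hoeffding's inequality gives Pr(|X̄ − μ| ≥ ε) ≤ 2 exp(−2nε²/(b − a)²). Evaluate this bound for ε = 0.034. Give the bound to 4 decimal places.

0.0104

Exponent: 2nε²/(b − a)² = 2·2275·0.034² / 1² = 5.25980.
Bound = 2·exp(−5.25980) = 0.01039.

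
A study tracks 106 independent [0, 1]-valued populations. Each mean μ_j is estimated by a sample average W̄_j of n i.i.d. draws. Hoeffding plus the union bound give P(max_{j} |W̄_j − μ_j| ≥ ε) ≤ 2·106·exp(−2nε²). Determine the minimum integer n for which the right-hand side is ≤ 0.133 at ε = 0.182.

Need 2·106·exp(−2nε²) ≤ 0.133, i.e. exp(−2nε²) ≤ 0.133/212.
So 2nε² ≥ ln(212/0.133) = 7.373992.
Hence n ≥ 7.373992/(2·0.182²) = 111.309.
The smallest integer n is 112.

112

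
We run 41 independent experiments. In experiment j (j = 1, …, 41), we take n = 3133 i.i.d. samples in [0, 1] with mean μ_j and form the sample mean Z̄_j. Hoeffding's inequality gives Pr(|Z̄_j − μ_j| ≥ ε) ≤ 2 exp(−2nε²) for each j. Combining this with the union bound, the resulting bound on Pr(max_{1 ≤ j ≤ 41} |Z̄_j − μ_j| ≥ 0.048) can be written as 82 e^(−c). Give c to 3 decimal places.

14.437

Union bound over the 41 events: Pr(max_{1 ≤ j ≤ 41} |Z̄_j − μ_j| ≥ 0.048) ≤ 41·2·exp(−2nε²) = 82 exp(−2·3133·0.048²).
So c = 2·3133·0.048² = 14.4369.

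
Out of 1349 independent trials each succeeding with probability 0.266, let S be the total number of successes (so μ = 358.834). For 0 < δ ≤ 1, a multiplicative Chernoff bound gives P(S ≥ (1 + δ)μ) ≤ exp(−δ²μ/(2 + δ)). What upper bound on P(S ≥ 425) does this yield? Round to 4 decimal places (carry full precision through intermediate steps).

Write 425 = (1 + δ)μ, so δ = 425/358.834 − 1 = 0.1843917…
Then the exponent is δ²μ/(2 + δ) = (425 − μ)² / (μ·(2 + δ)) = 5.585289.
Bound = exp(−5.585289) = 0.00375.

0.0038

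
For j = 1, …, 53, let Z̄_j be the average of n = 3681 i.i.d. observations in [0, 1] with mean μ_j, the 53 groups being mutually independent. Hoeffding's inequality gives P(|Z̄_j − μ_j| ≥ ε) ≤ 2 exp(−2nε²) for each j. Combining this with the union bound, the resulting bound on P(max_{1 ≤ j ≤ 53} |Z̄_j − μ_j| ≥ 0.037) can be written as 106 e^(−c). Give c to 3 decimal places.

10.079

Union bound over the 53 events: P(max_{1 ≤ j ≤ 53} |Z̄_j − μ_j| ≥ 0.037) ≤ 53·2·exp(−2nε²) = 106 exp(−2·3681·0.037²).
So c = 2·3681·0.037² = 10.0786.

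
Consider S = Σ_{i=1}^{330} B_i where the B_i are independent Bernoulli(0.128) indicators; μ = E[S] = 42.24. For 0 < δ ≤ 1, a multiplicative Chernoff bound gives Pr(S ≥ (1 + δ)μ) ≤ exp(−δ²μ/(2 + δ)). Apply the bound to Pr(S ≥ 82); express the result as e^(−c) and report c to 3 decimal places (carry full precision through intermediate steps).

12.724

Write 82 = (1 + δ)μ, so δ = 82/42.24 − 1 = 0.9412879…
Then the exponent is δ²μ/(2 + δ) = (82 − μ)² / (μ·(2 + δ)) = 12.724224.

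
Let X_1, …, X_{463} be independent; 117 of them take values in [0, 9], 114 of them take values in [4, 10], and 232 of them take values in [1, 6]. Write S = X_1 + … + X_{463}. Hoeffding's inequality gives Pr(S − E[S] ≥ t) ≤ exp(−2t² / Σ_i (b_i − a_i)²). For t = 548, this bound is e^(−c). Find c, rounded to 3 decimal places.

30.990

Σ(b_i − a_i)² = 117·9² + 114·6² + 232·5² = 19381.
c = 2t² / 19381 = 2·548² / 19381 = 30.9895.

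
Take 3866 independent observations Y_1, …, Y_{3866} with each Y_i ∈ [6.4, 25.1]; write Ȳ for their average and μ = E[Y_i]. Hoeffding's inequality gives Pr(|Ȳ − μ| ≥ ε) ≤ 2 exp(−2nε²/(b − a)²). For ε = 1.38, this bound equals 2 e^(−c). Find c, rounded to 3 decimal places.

42.108

c = 2nε²/(b − a)² = 2·3866·1.38² / 18.7² = 42.1082.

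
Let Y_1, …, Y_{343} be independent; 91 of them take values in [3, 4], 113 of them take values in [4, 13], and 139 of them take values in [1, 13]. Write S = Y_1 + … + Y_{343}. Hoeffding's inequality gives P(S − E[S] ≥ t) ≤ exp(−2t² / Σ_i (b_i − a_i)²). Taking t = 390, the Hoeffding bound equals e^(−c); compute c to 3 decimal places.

10.396

Σ(b_i − a_i)² = 91·1² + 113·9² + 139·12² = 29260.
c = 2t² / 29260 = 2·390² / 29260 = 10.3964.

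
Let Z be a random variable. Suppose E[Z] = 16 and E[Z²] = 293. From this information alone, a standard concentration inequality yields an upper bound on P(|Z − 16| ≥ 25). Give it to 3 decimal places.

0.059

The first two moments determine the variance, so Chebyshev's inequality is the sharpest standard bound available.
Var(Z) = E[Z²] − (E[Z])² = 293 − 256 = 37.
Chebyshev's inequality: P(|Z − μ| ≥ t) ≤ Var(Z)/t² = 37/625 = 0.0592.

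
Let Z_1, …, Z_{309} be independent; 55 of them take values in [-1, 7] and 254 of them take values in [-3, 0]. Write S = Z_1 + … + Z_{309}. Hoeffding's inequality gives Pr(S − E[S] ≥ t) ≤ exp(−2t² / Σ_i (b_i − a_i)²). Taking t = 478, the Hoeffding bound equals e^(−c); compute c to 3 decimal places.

Σ(b_i − a_i)² = 55·8² + 254·3² = 5806.
c = 2t² / 5806 = 2·478² / 5806 = 78.7062.

78.706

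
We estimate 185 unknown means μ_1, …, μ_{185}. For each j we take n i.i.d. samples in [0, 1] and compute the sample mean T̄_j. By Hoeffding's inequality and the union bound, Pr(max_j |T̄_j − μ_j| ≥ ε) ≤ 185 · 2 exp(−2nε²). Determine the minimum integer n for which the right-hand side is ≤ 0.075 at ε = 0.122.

286

Need 2·185·exp(−2nε²) ≤ 0.075, i.e. exp(−2nε²) ≤ 0.075/370.
So 2nε² ≥ ln(370/0.075) = 8.503770.
Hence n ≥ 8.503770/(2·0.122²) = 285.668.
The smallest integer n is 286.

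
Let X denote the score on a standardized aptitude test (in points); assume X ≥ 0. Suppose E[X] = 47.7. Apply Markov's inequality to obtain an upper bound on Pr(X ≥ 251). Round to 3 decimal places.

0.190

Markov's inequality: for a non-negative random variable, Pr(X ≥ a) ≤ E[X]/a.
Here E[X] = 47.7 and a = 251, so the bound is 47.7/251 = 0.1900.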